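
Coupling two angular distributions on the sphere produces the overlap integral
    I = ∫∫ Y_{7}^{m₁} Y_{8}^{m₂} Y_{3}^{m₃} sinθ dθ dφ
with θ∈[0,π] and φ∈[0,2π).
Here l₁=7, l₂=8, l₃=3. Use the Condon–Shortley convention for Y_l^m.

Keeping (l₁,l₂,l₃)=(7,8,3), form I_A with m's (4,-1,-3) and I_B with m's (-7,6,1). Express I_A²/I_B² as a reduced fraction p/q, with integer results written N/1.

1375/2366

l's match ⇒ only the (l;m) 3-j factors differ between A and B.
A: triangle coeff Δ(7,8,3) = 1/5290740; Σ_t [3,3]: t=3:−1/104509440 = -1/104509440; (3j)²=275/50388 [(7 8 3; 4 -1 -3)], sign=-1
B: triangle coeff Δ(7,8,3) = 1/5290740; Σ_t [12,12]: t=12:+1/3832012800 = 1/3832012800; (3j)²=91/9690 [(7 8 3; -7 6 1)], sign=+1
I_A²/I_B² = (275/50388)/(91/9690) = 1375/2366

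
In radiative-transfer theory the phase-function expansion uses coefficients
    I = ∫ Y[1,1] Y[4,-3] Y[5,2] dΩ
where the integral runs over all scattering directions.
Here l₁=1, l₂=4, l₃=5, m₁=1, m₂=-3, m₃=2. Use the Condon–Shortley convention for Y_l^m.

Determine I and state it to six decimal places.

0.085055

Rules hold: Σm=0, L=10 even, 3≤5≤5.
N = 3·9·11 = 297
Δ = 0!·2!·8!/11! = 1/495
Racah Σ t=0..0: t=0:+1/576 = 1/576
⇒ 3j(1 4 5; 0 0 0)² = 5/99, sgn -1
Racah Σ t=0..0: t=0:+1/10080 = 1/10080
⇒ 3j(1 4 5; 1 -3 2)² = 1/165, sgn -1
4πI² = N·(3j₀)²·(3jₘ)² = 1/11
I = +1·√(0.0909091/4π) = 0.08505478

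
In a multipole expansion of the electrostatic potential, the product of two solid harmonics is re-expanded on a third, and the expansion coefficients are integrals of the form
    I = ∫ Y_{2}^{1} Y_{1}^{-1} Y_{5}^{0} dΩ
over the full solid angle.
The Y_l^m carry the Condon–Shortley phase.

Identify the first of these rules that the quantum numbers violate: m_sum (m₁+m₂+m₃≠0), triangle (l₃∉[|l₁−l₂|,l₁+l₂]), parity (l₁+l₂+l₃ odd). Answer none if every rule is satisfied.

triangle

azimuthal sum: 1 − 1 + 0 = 0  ✓
1 ≤ 5 ≤ 3 (triangle on l)  ✗
L = 2 + 1 + 5 = 8 (even)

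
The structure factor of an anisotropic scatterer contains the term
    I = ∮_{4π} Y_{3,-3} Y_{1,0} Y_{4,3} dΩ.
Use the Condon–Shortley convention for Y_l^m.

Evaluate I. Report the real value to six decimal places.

-0.162868

Rules hold: Σm=0, L=8 even, 2≤4≤4.
N = 7·3·9 = 189
Δ = 0!·6!·2!/9! = 1/252
Racah Σ t=0..0: t=0:+1/36 = 1/36
⇒ 3j(3 1 4; 0 0 0)² = 4/63, sgn +1
Racah Σ t=0..0: t=0:+1/720 = 1/720
⇒ 3j(3 1 4; -3 0 3)² = 1/36, sgn -1
4πI² = N·(3j₀)²·(3jₘ)² = 1/3
I = -1·√(0.333333/4π) = -0.16286750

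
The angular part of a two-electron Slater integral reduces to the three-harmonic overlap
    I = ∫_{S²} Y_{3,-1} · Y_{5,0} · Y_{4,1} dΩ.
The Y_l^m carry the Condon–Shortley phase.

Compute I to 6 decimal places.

Rules hold: Σm=0, L=12 even, 2≤4≤8.
N = 7·11·9 = 693
Δ = 4!·2!·6!/13! = 1/180180
Racah Σ t=1..3: t=1:−1/576 t=2:+1/144 t=3:−1/576 = 1/288
⇒ 3j(3 5 4; 0 0 0)² = 20/1001, sgn +1
Racah Σ t=2..4: t=2:+1/288 t=3:−1/288 t=4:+1/5760 = 1/5760
⇒ 3j(3 5 4; -1 0 1)² = 1/12012, sgn -1
4πI² = N·(3j₀)²·(3jₘ)² = 15/13013
I = -1·√(0.00115269/4π) = -0.00957750

-0.009577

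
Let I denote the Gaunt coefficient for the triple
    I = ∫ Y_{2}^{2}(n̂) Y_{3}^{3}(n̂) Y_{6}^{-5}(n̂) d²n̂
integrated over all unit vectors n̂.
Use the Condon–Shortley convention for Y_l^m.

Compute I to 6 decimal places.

l₃=6 ∉ [1,5] — triangle fails ⇒ I = 0

0.000000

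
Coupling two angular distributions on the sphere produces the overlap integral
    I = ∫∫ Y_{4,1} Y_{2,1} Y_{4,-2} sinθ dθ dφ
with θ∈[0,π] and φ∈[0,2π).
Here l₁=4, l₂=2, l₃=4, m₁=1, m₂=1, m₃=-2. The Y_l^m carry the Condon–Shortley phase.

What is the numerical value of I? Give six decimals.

0.127700

m-sum 0 ✓  L=10 even ✓  2≤4≤6 ✓
Π(2lᵢ+1) = 9×5×9 = 405
triangle coeff Δ(4,2,4) = 1/13860
Σ_t [0,2]: t=0:+1/192 t=1:−1/36 t=2:+1/192 = -5/288
(3j)²=20/693 [(4 2 4; 0 0 0)], sign=-1
Σ_t [1,2]: t=1:−1/96 t=2:+1/240 = -1/160
(3j)²=27/1540 [(4 2 4; 1 1 -2)], sign=-1
⇒ 4πI² = 1215/5929
I = (+1)√(1215/5929/(4π)) = 0.12770047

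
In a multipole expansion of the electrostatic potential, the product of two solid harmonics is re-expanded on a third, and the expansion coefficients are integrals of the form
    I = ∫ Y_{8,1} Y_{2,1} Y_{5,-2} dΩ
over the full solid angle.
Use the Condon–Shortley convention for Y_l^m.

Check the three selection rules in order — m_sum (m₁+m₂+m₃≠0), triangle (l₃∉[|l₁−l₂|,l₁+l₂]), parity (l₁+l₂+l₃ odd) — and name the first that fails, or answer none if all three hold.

m₁+m₂+m₃ = 1 + 1 − 2 = 0  ✓
triangle: |8−2|=6 ≤ l₃=5 ≤ 8+2=10  ✗
parity: l₁+l₂+l₃ = 15 is odd

triangle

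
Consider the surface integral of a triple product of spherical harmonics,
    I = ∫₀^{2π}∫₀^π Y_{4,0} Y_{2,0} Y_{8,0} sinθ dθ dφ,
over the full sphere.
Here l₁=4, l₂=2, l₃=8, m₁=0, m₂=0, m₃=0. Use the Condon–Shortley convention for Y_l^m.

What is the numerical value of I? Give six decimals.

l₃=8 ∉ [2,6] — triangle fails ⇒ I = 0

0.000000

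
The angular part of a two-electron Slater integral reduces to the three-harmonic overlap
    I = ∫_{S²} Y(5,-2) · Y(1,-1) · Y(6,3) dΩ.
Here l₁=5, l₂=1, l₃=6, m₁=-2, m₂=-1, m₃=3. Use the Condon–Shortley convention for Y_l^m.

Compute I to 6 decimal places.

-0.245154

m-sum 0 ✓  L=12 even ✓  4≤6≤6 ✓
Π(2lᵢ+1) = 11×3×13 = 429
triangle coeff Δ(5,1,6) = 1/858
Σ_t [0,0]: t=0:+1/14400 = 1/14400
(3j)²=6/143 [(5 1 6; 0 0 0)], sign=+1
Σ_t [0,0]: t=0:+1/60480 = 1/60480
(3j)²=6/143 [(5 1 6; -2 -1 3)], sign=-1
⇒ 4πI² = 108/143
I = (-1)√(108/143/(4π)) = -0.24515397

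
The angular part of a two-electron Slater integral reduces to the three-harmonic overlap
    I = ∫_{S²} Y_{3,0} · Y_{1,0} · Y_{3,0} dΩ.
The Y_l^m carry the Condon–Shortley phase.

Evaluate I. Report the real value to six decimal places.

L=7 odd ⇒ parity kills the (l;000) factor ⇒ I = 0

0.000000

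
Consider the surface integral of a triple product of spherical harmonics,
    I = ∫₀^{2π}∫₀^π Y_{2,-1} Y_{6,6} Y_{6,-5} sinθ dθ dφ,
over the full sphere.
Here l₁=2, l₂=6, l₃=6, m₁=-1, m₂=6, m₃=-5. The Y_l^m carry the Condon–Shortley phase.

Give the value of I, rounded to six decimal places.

0.178412

m-sum 0 ✓  L=14 even ✓  4≤6≤8 ✓
Π(2lᵢ+1) = 5×13×13 = 845
triangle coeff Δ(2,6,6) = 1/90090
Σ_t [0,2]: t=0:+1/69120 t=1:−1/14400 t=2:+1/69120 = -7/172800
(3j)²=14/715 [(2 6 6; 0 0 0)], sign=-1
Σ_t [2,2]: t=2:+1/7257600 = 1/7257600
(3j)²=11/455 [(2 6 6; -1 6 -5)], sign=-1
⇒ 4πI² = 2/5
I = (+1)√(2/5/(4π)) = 0.17841241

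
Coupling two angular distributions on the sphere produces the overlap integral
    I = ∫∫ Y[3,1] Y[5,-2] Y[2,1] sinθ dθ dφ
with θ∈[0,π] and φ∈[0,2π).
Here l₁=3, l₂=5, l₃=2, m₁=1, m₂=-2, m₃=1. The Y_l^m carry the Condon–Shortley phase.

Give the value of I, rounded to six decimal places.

0.245532

Checks pass: Σm=0; 10 even; l₃=2∈[2,8].
(2·3+1)(2·5+1)(2·2+1) = 385
Δ: 6! 0! 4! / 11! → 1/2310
sum: t=3:−1/144 = -1/144
3j²(3 5 2; 0 0 0) = Δ·Π!·Σ² = 10/231  (sign -1)
sum: t=2:+1/288 = 1/288
3j²(3 5 2; 1 -2 1) = Δ·Π!·Σ² = 1/22  (sign -1)
combine: 4πI² = 385·10/231·1/22 = 25/33
take √, sign +1: I = 0.24553200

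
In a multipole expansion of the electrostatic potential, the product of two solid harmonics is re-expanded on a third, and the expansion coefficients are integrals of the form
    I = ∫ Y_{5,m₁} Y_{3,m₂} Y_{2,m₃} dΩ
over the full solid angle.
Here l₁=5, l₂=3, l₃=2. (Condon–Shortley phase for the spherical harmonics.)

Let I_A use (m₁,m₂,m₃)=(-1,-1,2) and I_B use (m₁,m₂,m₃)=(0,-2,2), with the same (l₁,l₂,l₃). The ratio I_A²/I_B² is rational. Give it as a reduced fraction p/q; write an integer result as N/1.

3/1

Shared (l₁,l₂,l₃)=(5,3,2): N and (l;000)² cancel in I_A²/I_B².
A: Δ = 6!·4!·0!/11! = 1/2310; Racah Σ t=2..2: t=2:+1/1152 = 1/1152; ⇒ 3j(5 3 2; -1 -1 2)² = 1/154, sgn +1
B: Δ = 6!·4!·0!/11! = 1/2310; Racah Σ t=1..1: t=1:−1/2880 = -1/2880; ⇒ 3j(5 3 2; 0 -2 2)² = 1/462, sgn -1
I_A²/I_B² = (1/154)/(1/462) = 3/1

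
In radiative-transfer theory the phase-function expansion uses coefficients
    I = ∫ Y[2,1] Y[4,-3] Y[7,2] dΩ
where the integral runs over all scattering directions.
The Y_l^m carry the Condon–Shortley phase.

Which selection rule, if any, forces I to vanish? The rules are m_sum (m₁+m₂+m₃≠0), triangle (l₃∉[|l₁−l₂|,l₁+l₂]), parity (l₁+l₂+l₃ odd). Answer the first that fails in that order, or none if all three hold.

Σmᵢ = 0  ✓
l₃∈[|l₁−l₂|,l₁+l₂]=[2,6], have l₃=7  ✗
Σlᵢ = 13 ⇒ odd

triangle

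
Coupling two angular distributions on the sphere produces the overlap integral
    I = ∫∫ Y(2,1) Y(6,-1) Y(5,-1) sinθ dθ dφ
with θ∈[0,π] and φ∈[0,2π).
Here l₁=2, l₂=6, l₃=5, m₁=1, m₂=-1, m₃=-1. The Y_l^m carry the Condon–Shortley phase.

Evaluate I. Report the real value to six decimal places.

0.000000

m-sum = 1 − 1 − 1 = -1 ≠ 0 ⇒ I = 0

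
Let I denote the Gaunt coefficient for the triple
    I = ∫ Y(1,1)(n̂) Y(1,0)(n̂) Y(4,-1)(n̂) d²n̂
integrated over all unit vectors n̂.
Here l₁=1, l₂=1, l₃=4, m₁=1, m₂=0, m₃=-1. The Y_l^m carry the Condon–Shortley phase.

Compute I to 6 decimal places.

l₃=4 ∉ [0,2] — triangle fails ⇒ I = 0

0.000000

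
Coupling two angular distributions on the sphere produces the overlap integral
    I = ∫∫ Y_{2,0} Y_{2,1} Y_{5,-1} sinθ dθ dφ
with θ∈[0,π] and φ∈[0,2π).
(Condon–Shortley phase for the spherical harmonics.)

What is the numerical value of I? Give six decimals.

0.000000

l₃=5 ∉ [0,4] — triangle fails ⇒ I = 0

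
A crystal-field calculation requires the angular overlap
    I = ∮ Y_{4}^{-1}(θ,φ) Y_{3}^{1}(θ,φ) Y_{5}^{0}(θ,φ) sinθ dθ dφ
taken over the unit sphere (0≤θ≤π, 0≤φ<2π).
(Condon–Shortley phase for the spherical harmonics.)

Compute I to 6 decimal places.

-0.009577

Checks pass: Σm=0; 12 even; l₃=5∈[1,7].
(2·4+1)(2·3+1)(2·5+1) = 693
Δ: 2! 6! 4! / 13! → 1/180180
sum: t=0:+1/576 t=1:−1/144 t=2:+1/576 = -1/288
3j²(4 3 5; 0 0 0) = Δ·Π!·Σ² = 20/1001  (sign +1)
sum: t=0:+1/5760 t=1:−1/288 t=2:+1/288 = 1/5760
3j²(4 3 5; -1 1 0) = Δ·Π!·Σ² = 1/12012  (sign -1)
combine: 4πI² = 693·20/1001·1/12012 = 15/13013
take √, sign -1: I = -0.00957750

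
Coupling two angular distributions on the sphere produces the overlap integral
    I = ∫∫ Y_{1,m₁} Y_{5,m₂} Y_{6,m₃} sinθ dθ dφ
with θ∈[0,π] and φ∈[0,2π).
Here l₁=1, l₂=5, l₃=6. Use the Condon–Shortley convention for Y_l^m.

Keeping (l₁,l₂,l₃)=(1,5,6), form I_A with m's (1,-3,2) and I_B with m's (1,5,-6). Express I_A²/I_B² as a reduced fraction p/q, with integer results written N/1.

Shared (l₁,l₂,l₃)=(1,5,6): N and (l;000)² cancel in I_A²/I_B².
A: Δ = 0!·2!·10!/13! = 1/858; Racah Σ t=0..0: t=0:+1/161280 = 1/161280; ⇒ 3j(1 5 6; 1 -3 2)² = 1/143, sgn +1
B: Δ = 0!·2!·10!/13! = 1/858; Racah Σ t=0..0: t=0:+1/7257600 = 1/7257600; ⇒ 3j(1 5 6; 1 5 -6)² = 1/13, sgn +1
I_A²/I_B² = (1/143)/(1/13) = 1/11

1/11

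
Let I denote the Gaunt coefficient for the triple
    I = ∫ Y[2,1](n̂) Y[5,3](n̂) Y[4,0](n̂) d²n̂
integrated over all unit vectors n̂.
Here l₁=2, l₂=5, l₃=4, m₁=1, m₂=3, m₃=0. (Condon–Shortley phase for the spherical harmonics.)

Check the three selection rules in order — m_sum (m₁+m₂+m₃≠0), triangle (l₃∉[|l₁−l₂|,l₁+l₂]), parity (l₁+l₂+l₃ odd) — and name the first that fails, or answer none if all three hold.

Σmᵢ = 4  ✗
l₃∈[|l₁−l₂|,l₁+l₂]=[3,7], have l₃=4
Σlᵢ = 11 ⇒ odd

m_sum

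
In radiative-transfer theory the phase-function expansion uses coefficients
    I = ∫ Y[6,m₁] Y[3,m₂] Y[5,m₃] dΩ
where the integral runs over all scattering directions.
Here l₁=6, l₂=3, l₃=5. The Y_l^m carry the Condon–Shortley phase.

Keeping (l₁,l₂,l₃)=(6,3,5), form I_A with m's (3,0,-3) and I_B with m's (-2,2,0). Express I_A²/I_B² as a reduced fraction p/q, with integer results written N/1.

l's match ⇒ only the (l;m) 3-j factors differ between A and B.
A: triangle coeff Δ(6,3,5) = 1/675675; Σ_t [1,3]: t=1:−1/17280 t=2:+1/20160 t=3:−1/483840 = -1/96768; (3j)²=1/1001 [(6 3 5; 3 0 -3)], sign=-1
B: triangle coeff Δ(6,3,5) = 1/675675; Σ_t [3,4]: t=3:−1/8640 t=4:+1/13824 = -1/23040; (3j)²=2/429 [(6 3 5; -2 2 0)], sign=+1
I_A²/I_B² = (1/1001)/(2/429) = 3/14

3/14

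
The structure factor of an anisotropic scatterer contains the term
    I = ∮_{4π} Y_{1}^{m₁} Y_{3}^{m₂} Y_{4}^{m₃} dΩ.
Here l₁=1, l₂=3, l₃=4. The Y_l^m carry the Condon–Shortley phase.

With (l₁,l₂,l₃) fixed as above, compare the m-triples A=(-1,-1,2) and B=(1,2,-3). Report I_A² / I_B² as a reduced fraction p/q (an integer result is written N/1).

l's match ⇒ only the (l;m) 3-j factors differ between A and B.
A: triangle coeff Δ(1,3,4) = 1/252; Σ_t [0,0]: t=0:+1/96 = 1/96; (3j)²=5/84 [(1 3 4; -1 -1 2)], sign=+1
B: triangle coeff Δ(1,3,4) = 1/252; Σ_t [0,0]: t=0:+1/240 = 1/240; (3j)²=1/12 [(1 3 4; 1 2 -3)], sign=-1
I_A²/I_B² = (5/84)/(1/12) = 5/7

5/7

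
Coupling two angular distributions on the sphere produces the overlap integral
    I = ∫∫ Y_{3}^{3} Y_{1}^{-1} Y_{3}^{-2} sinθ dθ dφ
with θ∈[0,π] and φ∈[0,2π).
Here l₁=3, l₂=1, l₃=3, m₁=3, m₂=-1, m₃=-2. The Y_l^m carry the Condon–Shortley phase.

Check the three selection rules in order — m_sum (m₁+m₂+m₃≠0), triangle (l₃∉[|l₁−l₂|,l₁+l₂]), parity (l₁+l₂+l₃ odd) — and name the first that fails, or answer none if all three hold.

Σmᵢ = 0  ✓
l₃∈[|l₁−l₂|,l₁+l₂]=[2,4], have l₃=3  ✓
Σlᵢ = 7 ⇒ odd  ✗

parity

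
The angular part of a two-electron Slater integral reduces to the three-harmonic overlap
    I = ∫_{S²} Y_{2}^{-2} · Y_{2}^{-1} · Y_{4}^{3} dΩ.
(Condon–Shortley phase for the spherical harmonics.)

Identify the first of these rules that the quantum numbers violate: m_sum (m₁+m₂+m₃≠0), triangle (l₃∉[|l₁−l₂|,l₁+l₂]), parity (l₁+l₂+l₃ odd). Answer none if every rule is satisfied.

Σmᵢ = 0  ✓
l₃∈[|l₁−l₂|,l₁+l₂]=[0,4], have l₃=4  ✓
Σlᵢ = 8 ⇒ even  ✓

none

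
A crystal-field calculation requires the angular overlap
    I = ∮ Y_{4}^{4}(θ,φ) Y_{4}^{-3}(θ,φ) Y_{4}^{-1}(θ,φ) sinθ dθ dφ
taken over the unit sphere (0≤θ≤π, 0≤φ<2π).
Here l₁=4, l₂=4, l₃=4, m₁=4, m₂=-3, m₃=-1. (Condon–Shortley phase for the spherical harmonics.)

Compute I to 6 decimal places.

-0.168431

Rules hold: Σm=0, L=12 even, 0≤4≤8.
N = 9·9·9 = 729
Δ = 4!·4!·4!/13! = 1/450450
Racah Σ t=0..4: t=0:+1/13824 t=1:−1/216 t=2:+1/64 t=3:−1/216 t=4:+1/13824 = 5/768
⇒ 3j(4 4 4; 0 0 0)² = 18/1001, sgn +1
Racah Σ t=0..0: t=0:+1/3456 = 1/3456
⇒ 3j(4 4 4; 4 -3 -1)² = 35/1287, sgn -1
4πI² = N·(3j₀)²·(3jₘ)² = 7290/20449
I = -1·√(0.356497/4π) = -0.16843130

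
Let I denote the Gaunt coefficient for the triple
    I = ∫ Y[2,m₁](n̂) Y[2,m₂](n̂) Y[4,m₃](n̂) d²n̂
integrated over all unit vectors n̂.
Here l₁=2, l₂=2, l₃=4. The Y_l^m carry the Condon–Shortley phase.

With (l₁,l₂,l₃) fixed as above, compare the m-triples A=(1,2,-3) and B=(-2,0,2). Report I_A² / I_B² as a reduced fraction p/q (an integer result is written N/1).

7/3

Shared (l₁,l₂,l₃)=(2,2,4): N and (l;000)² cancel in I_A²/I_B².
A: Δ = 0!·4!·4!/9! = 1/630; Racah Σ t=0..0: t=0:+1/144 = 1/144; ⇒ 3j(2 2 4; 1 2 -3)² = 1/18, sgn -1
B: Δ = 0!·4!·4!/9! = 1/630; Racah Σ t=0..0: t=0:+1/96 = 1/96; ⇒ 3j(2 2 4; -2 0 2)² = 1/42, sgn +1
I_A²/I_B² = (1/18)/(1/42) = 7/3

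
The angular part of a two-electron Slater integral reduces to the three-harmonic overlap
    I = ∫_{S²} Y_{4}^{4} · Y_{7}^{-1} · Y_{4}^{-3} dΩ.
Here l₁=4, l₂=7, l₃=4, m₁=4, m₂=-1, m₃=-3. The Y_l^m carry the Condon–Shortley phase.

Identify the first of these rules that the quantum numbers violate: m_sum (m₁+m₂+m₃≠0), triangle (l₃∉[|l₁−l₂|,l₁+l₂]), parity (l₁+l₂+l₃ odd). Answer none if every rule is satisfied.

Σmᵢ = 0  ✓
l₃∈[|l₁−l₂|,l₁+l₂]=[3,11], have l₃=4  ✓
Σlᵢ = 15 ⇒ odd  ✗

parity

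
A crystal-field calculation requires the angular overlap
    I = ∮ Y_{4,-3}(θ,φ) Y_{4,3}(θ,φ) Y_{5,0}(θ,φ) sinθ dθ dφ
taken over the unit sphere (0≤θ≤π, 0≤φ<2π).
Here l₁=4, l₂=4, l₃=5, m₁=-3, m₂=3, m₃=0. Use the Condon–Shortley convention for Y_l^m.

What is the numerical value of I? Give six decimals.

L=13 odd ⇒ parity kills the (l;000) factor ⇒ I = 0

0.000000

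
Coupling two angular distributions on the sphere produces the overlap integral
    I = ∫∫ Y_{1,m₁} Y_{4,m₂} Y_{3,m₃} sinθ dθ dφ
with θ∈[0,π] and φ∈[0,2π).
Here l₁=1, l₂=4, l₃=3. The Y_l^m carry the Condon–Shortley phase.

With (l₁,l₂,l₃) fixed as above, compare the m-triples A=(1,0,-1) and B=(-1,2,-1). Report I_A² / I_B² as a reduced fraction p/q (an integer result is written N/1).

2/5

Shared (l₁,l₂,l₃)=(1,4,3): N and (l;000)² cancel in I_A²/I_B².
A: Δ = 2!·0!·6!/9! = 1/252; Racah Σ t=0..0: t=0:+1/96 = 1/96; ⇒ 3j(1 4 3; 1 0 -1)² = 1/42, sgn +1
B: Δ = 2!·0!·6!/9! = 1/252; Racah Σ t=2..2: t=2:+1/96 = 1/96; ⇒ 3j(1 4 3; -1 2 -1)² = 5/84, sgn +1
I_A²/I_B² = (1/42)/(5/84) = 2/5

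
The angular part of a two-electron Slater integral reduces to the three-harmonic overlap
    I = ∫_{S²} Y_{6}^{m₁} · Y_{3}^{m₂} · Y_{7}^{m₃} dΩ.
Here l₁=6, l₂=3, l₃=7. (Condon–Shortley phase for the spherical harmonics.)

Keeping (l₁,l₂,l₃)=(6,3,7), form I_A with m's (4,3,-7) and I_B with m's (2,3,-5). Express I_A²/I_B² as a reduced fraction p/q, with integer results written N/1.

Same 6,3,7: normalisation and zero-m 3j drop out of the ratio.
A: Δ: 2! 10! 4! / 17! → 1/2042040; sum: t=2:+1/174182400 = 1/174182400; 3j²(6 3 7; 4 3 -7) = Δ·Π!·Σ² = 1/136  (sign +1)
B: Δ: 2! 10! 4! / 17! → 1/2042040; sum: t=2:+1/3870720 = 1/3870720; 3j²(6 3 7; 2 3 -5) = Δ·Π!·Σ² = 135/6188  (sign +1)
I_A²/I_B² = (1/136)/(135/6188) = 91/270

91/270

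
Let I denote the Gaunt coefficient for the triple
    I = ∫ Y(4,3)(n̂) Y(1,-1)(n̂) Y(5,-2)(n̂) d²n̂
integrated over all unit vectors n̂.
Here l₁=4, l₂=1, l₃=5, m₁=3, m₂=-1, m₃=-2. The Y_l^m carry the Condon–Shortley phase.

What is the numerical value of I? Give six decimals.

m-sum 0 ✓  L=10 even ✓  3≤5≤5 ✓
Π(2lᵢ+1) = 9×3×11 = 297
triangle coeff Δ(4,1,5) = 1/495
Σ_t [0,0]: t=0:+1/576 = 1/576
(3j)²=5/99 [(4 1 5; 0 0 0)], sign=-1
Σ_t [0,0]: t=0:+1/10080 = 1/10080
(3j)²=1/165 [(4 1 5; 3 -1 -2)], sign=-1
⇒ 4πI² = 1/11
I = (+1)√(1/11/(4π)) = 0.08505478

0.085055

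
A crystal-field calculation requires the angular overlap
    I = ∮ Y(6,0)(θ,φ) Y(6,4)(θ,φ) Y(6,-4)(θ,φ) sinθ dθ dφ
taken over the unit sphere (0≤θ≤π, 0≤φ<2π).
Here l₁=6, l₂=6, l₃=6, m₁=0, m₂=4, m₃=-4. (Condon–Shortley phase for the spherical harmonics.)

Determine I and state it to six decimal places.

-0.022901

Rules hold: Σm=0, L=18 even, 0≤6≤12.
N = 13·13·13 = 2197
Δ = 6!·6!·6!/19! = 1/325909584
Racah Σ t=0..6: t=0:+1/373248000 t=1:−1/1728000 t=2:+1/110592 t=3:−1/46656 t=4:+1/110592 t=5:−1/1728000 t=6:+1/373248000 = -7/1555200
⇒ 3j(6 6 6; 0 0 0)² = 400/46189, sgn -1
Racah Σ t=4..6: t=4:+1/1658880 t=5:−1/1728000 t=6:+1/24883200 = 1/15552000
⇒ 3j(6 6 6; 0 4 -4)² = 16/46189, sgn +1
4πI² = N·(3j₀)²·(3jₘ)² = 83200/12623809
I = -1·√(0.00659072/4π) = -0.02290137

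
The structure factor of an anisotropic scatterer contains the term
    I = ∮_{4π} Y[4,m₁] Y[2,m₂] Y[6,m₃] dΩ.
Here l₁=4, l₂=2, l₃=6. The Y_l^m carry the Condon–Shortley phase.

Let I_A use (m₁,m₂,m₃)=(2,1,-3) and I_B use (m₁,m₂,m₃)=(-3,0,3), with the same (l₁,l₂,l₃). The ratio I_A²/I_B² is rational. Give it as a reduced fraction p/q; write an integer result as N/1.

7/3

Same 4,2,6: normalisation and zero-m 3j drop out of the ratio.
A: Δ: 0! 8! 4! / 13! → 1/6435; sum: t=0:+1/8640 = 1/8640; 3j²(4 2 6; 2 1 -3) = Δ·Π!·Σ² = 28/715  (sign -1)
B: Δ: 0! 8! 4! / 13! → 1/6435; sum: t=0:+1/20160 = 1/20160; 3j²(4 2 6; -3 0 3) = Δ·Π!·Σ² = 12/715  (sign -1)
I_A²/I_B² = (28/715)/(12/715) = 7/3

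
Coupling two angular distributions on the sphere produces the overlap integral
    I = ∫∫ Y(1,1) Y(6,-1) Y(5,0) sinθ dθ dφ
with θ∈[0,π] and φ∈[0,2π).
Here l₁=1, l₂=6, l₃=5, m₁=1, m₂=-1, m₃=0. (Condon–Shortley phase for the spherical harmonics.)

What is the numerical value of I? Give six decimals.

-0.187239

Rules hold: Σm=0, L=12 even, 5≤5≤7.
N = 3·13·11 = 429
Δ = 2!·0!·10!/13! = 1/858
Racah Σ t=1..1: t=1:−1/14400 = -1/14400
⇒ 3j(1 6 5; 0 0 0)² = 6/143, sgn +1
Racah Σ t=0..0: t=0:+1/28800 = 1/28800
⇒ 3j(1 6 5; 1 -1 0)² = 7/286, sgn -1
4πI² = N·(3j₀)²·(3jₘ)² = 63/143
I = -1·√(0.440559/4π) = -0.18723944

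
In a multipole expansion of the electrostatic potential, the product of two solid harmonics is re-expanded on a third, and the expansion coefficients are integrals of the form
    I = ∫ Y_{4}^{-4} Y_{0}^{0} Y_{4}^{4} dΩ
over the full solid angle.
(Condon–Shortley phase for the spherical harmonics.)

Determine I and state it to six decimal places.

m-sum 0 ✓  L=8 even ✓  4≤4≤4 ✓
Π(2lᵢ+1) = 9×1×9 = 81
triangle coeff Δ(4,0,4) = 1/9
Σ_t [0,0]: t=0:+1/576 = 1/576
(3j)²=1/9 [(4 0 4; 0 0 0)], sign=+1
Σ_t [0,0]: t=0:+1/40320 = 1/40320
(3j)²=1/9 [(4 0 4; -4 0 4)], sign=+1
⇒ 4πI² = 1/1
I = (+1)√(1/1/(4π)) = 0.28209479

0.282095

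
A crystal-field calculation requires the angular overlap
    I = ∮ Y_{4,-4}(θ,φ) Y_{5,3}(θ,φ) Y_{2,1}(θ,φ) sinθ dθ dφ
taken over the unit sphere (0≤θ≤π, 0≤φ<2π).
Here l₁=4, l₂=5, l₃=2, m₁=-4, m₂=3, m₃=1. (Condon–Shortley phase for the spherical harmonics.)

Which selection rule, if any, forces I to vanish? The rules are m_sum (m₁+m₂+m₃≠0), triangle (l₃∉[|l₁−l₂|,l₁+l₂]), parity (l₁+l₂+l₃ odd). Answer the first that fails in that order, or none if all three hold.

m₁+m₂+m₃ = -4 + 3 + 1 = 0  ✓
triangle: |4−5|=1 ≤ l₃=2 ≤ 4+5=9  ✓
parity: l₁+l₂+l₃ = 11 is odd  ✗

parity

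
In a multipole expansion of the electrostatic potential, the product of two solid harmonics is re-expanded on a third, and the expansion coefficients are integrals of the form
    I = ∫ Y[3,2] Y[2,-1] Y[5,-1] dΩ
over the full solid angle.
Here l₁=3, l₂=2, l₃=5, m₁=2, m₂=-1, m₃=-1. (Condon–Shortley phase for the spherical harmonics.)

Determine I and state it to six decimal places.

m-sum 0 ✓  L=10 even ✓  1≤5≤5 ✓
Π(2lᵢ+1) = 7×5×11 = 385
triangle coeff Δ(3,2,5) = 1/2310
Σ_t [0,0]: t=0:+1/144 = 1/144
(3j)²=10/231 [(3 2 5; 0 0 0)], sign=-1
Σ_t [0,0]: t=0:+1/720 = 1/720
(3j)²=4/385 [(3 2 5; 2 -1 -1)], sign=+1
⇒ 4πI² = 40/231
I = (-1)√(40/231/(4π)) = -0.11738675

-0.117387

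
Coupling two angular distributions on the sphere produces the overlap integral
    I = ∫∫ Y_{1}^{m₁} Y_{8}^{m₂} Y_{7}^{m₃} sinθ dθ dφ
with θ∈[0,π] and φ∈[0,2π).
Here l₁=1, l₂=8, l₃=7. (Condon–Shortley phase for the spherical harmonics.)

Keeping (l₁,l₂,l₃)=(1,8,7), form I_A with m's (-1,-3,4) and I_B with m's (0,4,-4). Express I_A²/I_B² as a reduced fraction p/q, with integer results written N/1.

Shared (l₁,l₂,l₃)=(1,8,7): N and (l;000)² cancel in I_A²/I_B².
A: Δ = 2!·0!·14!/17! = 1/2040; Racah Σ t=2..2: t=2:+1/479001600 = 1/479001600; ⇒ 3j(1 8 7; -1 -3 4)² = 1/204, sgn -1
B: Δ = 2!·0!·14!/17! = 1/2040; Racah Σ t=1..1: t=1:−1/239500800 = -1/239500800; ⇒ 3j(1 8 7; 0 4 -4)² = 2/85, sgn +1
I_A²/I_B² = (1/204)/(2/85) = 5/24

5/24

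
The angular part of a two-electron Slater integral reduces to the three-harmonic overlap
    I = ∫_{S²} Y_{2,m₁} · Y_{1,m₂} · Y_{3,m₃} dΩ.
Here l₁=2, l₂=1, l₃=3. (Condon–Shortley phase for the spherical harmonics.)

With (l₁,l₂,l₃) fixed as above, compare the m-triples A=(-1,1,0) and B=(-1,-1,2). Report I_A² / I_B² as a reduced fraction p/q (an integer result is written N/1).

3/10

Same 2,1,3: normalisation and zero-m 3j drop out of the ratio.
A: Δ: 0! 4! 2! / 7! → 1/105; sum: t=0:+1/12 = 1/12; 3j²(2 1 3; -1 1 0) = Δ·Π!·Σ² = 1/35  (sign -1)
B: Δ: 0! 4! 2! / 7! → 1/105; sum: t=0:+1/12 = 1/12; 3j²(2 1 3; -1 -1 2) = Δ·Π!·Σ² = 2/21  (sign -1)
I_A²/I_B² = (1/35)/(2/21) = 3/10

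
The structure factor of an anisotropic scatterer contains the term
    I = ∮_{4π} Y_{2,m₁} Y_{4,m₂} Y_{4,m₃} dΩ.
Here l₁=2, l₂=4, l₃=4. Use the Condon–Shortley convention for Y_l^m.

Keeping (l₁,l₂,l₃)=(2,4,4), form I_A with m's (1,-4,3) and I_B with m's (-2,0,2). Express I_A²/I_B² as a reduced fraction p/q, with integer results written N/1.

Same 2,4,4: normalisation and zero-m 3j drop out of the ratio.
A: Δ: 2! 2! 6! / 11! → 1/13860; sum: t=0:+1/1440 = 1/1440; 3j²(2 4 4; 1 -4 3) = Δ·Π!·Σ² = 7/165  (sign -1)
B: Δ: 2! 2! 6! / 11! → 1/13860; sum: t=2:+1/192 = 1/192; 3j²(2 4 4; -2 0 2) = Δ·Π!·Σ² = 3/77  (sign +1)
I_A²/I_B² = (7/165)/(3/77) = 49/45

49/45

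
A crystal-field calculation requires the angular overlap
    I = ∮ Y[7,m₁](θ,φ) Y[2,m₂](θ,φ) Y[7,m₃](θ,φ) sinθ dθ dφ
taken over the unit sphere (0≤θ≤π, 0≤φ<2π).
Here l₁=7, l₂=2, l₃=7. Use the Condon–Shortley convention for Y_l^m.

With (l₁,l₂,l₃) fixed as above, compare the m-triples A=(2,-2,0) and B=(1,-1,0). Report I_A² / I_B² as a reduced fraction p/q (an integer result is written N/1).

Shared (l₁,l₂,l₃)=(7,2,7): N and (l;000)² cancel in I_A²/I_B².
A: Δ = 2!·12!·2!/17! = 1/185640; Racah Σ t=0..0: t=0:+1/2419200 = 1/2419200; ⇒ 3j(7 2 7; 2 -2 0)² = 27/1105, sgn -1
B: Δ = 2!·12!·2!/17! = 1/185640; Racah Σ t=0..1: t=0:+1/1036800 t=1:−1/1209600 = 1/7257600; ⇒ 3j(7 2 7; 1 -1 0)² = 1/2210, sgn -1
I_A²/I_B² = (27/1105)/(1/2210) = 54/1

54/1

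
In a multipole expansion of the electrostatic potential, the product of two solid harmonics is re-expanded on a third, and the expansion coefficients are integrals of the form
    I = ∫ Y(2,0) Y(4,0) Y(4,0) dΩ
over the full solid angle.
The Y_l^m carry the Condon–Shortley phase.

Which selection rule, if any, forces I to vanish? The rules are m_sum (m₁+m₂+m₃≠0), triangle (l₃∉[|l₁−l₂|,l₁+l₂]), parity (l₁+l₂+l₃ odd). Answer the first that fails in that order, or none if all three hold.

m₁+m₂+m₃ = 0 + 0 + 0 = 0  ✓
triangle: |2−4|=2 ≤ l₃=4 ≤ 2+4=6  ✓
parity: l₁+l₂+l₃ = 10 is even  ✓

none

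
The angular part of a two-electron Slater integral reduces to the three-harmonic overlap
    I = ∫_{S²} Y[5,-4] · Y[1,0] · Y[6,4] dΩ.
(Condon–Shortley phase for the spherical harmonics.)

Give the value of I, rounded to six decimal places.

Rules hold: Σm=0, L=12 even, 4≤6≤6.
N = 11·3·13 = 429
Δ = 0!·10!·2!/13! = 1/858
Racah Σ t=0..0: t=0:+1/14400 = 1/14400
⇒ 3j(5 1 6; 0 0 0)² = 6/143, sgn +1
Racah Σ t=0..0: t=0:+1/362880 = 1/362880
⇒ 3j(5 1 6; -4 0 4)² = 10/429, sgn +1
4πI² = N·(3j₀)²·(3jₘ)² = 60/143
I = +1·√(0.41958/4π) = 0.18272698

0.182727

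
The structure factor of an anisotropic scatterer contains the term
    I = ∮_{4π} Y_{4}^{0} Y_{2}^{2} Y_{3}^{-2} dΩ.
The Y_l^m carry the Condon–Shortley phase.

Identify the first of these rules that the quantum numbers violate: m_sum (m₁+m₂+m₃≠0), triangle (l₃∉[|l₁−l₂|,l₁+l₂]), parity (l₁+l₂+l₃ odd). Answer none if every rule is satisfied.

azimuthal sum: 0 + 2 − 2 = 0  ✓
2 ≤ 3 ≤ 6 (triangle on l)  ✓
L = 4 + 2 + 3 = 9 (odd)  ✗

parity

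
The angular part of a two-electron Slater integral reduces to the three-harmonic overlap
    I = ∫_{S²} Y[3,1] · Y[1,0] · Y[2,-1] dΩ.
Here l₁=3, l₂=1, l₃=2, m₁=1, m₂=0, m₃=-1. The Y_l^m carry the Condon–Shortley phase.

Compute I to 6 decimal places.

Rules hold: Σm=0, L=6 even, 2≤2≤4.
N = 7·3·5 = 105
Δ = 2!·4!·0!/7! = 1/105
Racah Σ t=1..1: t=1:−1/4 = -1/4
⇒ 3j(3 1 2; 0 0 0)² = 3/35, sgn -1
Racah Σ t=1..1: t=1:−1/6 = -1/6
⇒ 3j(3 1 2; 1 0 -1)² = 8/105, sgn +1
4πI² = N·(3j₀)²·(3jₘ)² = 24/35
I = -1·√(0.685714/4π) = -0.23359668

-0.233597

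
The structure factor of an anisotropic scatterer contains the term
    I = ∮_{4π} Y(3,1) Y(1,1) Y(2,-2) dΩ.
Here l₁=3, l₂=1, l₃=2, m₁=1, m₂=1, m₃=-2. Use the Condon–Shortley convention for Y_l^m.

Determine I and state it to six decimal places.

m-sum 0 ✓  L=6 even ✓  2≤2≤4 ✓
Π(2lᵢ+1) = 7×3×5 = 105
triangle coeff Δ(3,1,2) = 1/105
Σ_t [1,1]: t=1:−1/4 = -1/4
(3j)²=3/35 [(3 1 2; 0 0 0)], sign=-1
Σ_t [2,2]: t=2:+1/48 = 1/48
(3j)²=1/105 [(3 1 2; 1 1 -2)], sign=+1
⇒ 4πI² = 3/35
I = (-1)√(3/35/(4π)) = -0.08258890

-0.082589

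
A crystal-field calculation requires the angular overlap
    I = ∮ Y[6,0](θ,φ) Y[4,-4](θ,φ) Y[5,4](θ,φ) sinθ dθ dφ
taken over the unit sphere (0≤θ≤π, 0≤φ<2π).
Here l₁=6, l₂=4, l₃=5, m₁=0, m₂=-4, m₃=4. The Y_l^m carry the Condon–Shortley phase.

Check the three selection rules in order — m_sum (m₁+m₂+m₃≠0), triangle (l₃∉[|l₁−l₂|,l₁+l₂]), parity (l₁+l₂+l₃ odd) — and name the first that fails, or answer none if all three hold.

parity

Σmᵢ = 0  ✓
l₃∈[|l₁−l₂|,l₁+l₂]=[2,10], have l₃=5  ✓
Σlᵢ = 15 ⇒ odd  ✗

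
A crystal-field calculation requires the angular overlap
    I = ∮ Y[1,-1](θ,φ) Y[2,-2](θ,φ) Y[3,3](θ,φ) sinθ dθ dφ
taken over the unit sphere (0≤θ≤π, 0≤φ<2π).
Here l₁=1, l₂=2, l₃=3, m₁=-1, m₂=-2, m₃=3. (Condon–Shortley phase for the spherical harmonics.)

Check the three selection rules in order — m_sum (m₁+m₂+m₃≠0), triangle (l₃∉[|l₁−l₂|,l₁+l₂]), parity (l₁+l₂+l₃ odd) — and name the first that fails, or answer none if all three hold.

azimuthal sum: -1 − 2 + 3 = 0  ✓
1 ≤ 3 ≤ 3 (triangle on l)  ✓
L = 1 + 2 + 3 = 6 (even)  ✓

none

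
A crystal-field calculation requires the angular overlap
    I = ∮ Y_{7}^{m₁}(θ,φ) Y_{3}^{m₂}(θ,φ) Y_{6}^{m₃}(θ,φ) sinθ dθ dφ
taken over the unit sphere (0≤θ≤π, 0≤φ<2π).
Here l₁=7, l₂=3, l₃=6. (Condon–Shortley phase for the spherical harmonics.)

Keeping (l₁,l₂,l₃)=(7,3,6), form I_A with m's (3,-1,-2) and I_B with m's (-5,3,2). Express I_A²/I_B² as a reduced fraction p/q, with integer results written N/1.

1024/1485

Same 7,3,6: normalisation and zero-m 3j drop out of the ratio.
A: Δ: 4! 10! 2! / 17! → 1/2042040; sum: t=0:+1/829440 t=1:−1/181440 t=2:+1/645120 = -1/362880; 3j²(7 3 6; 3 -1 -2) = Δ·Π!·Σ² = 256/17017  (sign -1)
B: Δ: 4! 10! 2! / 17! → 1/2042040; sum: t=4:+1/3870720 = 1/3870720; 3j²(7 3 6; -5 3 2) = Δ·Π!·Σ² = 135/6188  (sign +1)
I_A²/I_B² = (256/17017)/(135/6188) = 1024/1485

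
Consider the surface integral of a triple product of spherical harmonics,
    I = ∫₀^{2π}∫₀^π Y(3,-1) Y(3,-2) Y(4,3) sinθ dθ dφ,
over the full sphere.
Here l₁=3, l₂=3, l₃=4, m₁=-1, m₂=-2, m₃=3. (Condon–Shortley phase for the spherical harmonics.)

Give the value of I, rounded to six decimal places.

-0.095955

m-sum 0 ✓  L=10 even ✓  0≤4≤6 ✓
Π(2lᵢ+1) = 7×7×9 = 441
triangle coeff Δ(3,3,4) = 1/34650
Σ_t [0,2]: t=0:+1/72 t=1:−1/16 t=2:+1/72 = -5/144
(3j)²=2/77 [(3 3 4; 0 0 0)], sign=-1
Σ_t [0,1]: t=0:+1/288 t=1:−1/144 = -1/288
(3j)²=1/99 [(3 3 4; -1 -2 3)], sign=+1
⇒ 4πI² = 14/121
I = (-1)√(14/121/(4π)) = -0.09595473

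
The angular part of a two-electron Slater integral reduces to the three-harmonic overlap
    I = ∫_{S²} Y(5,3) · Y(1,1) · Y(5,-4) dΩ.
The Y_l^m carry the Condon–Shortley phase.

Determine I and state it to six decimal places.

0.000000

l₁+l₂+l₃=11 is odd: 3j(l;000)=0 ⇒ I=0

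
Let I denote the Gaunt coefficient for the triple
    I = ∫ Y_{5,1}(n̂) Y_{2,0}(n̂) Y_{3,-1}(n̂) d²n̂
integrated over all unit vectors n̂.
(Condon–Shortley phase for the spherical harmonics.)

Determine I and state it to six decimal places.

Checks pass: Σm=0; 10 even; l₃=3∈[3,7].
(2·5+1)(2·2+1)(2·3+1) = 385
Δ: 4! 6! 0! / 11! → 1/2310
sum: t=2:+1/144 = 1/144
3j²(5 2 3; 0 0 0) = Δ·Π!·Σ² = 10/231  (sign -1)
sum: t=2:+1/192 = 1/192
3j²(5 2 3; 1 0 -1) = Δ·Π!·Σ² = 3/77  (sign +1)
combine: 4πI² = 385·10/231·3/77 = 50/77
take √, sign -1: I = -0.22731846

-0.227318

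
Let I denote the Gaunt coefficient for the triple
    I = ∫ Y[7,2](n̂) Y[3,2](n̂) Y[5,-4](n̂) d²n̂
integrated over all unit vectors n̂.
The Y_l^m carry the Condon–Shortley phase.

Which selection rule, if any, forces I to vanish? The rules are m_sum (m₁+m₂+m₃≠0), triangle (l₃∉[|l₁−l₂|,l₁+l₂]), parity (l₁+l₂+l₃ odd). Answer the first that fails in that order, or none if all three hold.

m₁+m₂+m₃ = 2 + 2 − 4 = 0  ✓
triangle: |7−3|=4 ≤ l₃=5 ≤ 7+3=10  ✓
parity: l₁+l₂+l₃ = 15 is odd  ✗

parity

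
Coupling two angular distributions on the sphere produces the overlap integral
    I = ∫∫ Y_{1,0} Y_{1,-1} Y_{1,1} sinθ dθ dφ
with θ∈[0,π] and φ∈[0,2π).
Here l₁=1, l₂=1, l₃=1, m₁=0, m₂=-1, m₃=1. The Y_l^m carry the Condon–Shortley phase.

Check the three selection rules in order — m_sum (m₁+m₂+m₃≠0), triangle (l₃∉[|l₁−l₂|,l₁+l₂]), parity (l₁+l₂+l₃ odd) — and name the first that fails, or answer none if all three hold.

parity

Σmᵢ = 0  ✓
l₃∈[|l₁−l₂|,l₁+l₂]=[0,2], have l₃=1  ✓
Σlᵢ = 3 ⇒ odd  ✗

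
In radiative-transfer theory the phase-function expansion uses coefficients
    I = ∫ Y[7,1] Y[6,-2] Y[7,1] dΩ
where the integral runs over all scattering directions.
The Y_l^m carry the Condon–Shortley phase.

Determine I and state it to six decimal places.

Rules hold: Σm=0, L=20 even, 1≤7≤13.
N = 15·13·15 = 2925
Δ = 6!·8!·6!/21! = 1/2444321880
Racah Σ t=0..6: t=0:+1/2612736000 t=1:−1/20736000 t=2:+1/1658880 t=3:−1/746496 t=4:+1/1658880 t=5:−1/20736000 t=6:+1/2612736000 = -1/4354560
⇒ 3j(7 6 7; 0 0 0)² = 1000/138567, sgn +1
Racah Σ t=0..4: t=0:+1/49766400 t=1:−1/3110400 t=2:+1/1327104 t=3:−1/3110400 t=4:+1/49766400 = 1/6635520
⇒ 3j(7 6 7; 1 -2 1)² = 350/46189, sgn +1
4πI² = N·(3j₀)²·(3jₘ)² = 26250000/164109517
I = +1·√(0.159954/4π) = 0.11282175

0.112822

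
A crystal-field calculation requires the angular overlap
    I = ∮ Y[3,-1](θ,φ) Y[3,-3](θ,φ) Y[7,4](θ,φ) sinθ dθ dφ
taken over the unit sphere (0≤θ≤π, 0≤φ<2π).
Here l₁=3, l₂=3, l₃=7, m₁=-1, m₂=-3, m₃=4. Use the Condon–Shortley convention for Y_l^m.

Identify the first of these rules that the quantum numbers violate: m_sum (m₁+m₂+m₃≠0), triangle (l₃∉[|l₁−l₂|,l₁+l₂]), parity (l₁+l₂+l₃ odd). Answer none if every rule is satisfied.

triangle

m₁+m₂+m₃ = -1 − 3 + 4 = 0  ✓
triangle: |3−3|=0 ≤ l₃=7 ≤ 3+3=6  ✗
parity: l₁+l₂+l₃ = 13 is odd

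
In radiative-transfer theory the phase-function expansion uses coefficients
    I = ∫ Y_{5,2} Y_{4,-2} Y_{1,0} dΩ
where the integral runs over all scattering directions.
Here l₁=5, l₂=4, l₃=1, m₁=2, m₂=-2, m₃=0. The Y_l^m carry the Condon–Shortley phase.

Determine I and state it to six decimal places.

0.225034

m-sum 0 ✓  L=10 even ✓  1≤1≤9 ✓
Π(2lᵢ+1) = 11×9×3 = 297
triangle coeff Δ(5,4,1) = 1/495
Σ_t [4,4]: t=4:+1/576 = 1/576
(3j)²=5/99 [(5 4 1; 0 0 0)], sign=-1
Σ_t [2,2]: t=2:+1/1440 = 1/1440
(3j)²=7/165 [(5 4 1; 2 -2 0)], sign=-1
⇒ 4πI² = 7/11
I = (+1)√(7/11/(4π)) = 0.22503380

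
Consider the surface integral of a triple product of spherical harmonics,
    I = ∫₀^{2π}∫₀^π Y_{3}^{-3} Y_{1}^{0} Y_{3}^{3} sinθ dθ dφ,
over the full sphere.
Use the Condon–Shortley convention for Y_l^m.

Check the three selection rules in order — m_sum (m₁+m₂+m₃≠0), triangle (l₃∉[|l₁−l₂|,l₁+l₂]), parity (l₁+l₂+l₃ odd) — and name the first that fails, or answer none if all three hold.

m₁+m₂+m₃ = -3 + 0 + 3 = 0  ✓
triangle: |3−1|=2 ≤ l₃=3 ≤ 3+1=4  ✓
parity: l₁+l₂+l₃ = 7 is odd  ✗

parity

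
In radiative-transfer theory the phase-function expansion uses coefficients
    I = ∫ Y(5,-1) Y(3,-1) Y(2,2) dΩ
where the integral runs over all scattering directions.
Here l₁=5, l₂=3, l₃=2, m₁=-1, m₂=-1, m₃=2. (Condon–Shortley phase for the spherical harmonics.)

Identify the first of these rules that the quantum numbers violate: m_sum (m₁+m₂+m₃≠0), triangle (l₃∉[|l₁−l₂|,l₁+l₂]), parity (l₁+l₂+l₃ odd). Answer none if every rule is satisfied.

none

azimuthal sum: -1 − 1 + 2 = 0  ✓
2 ≤ 2 ≤ 8 (triangle on l)  ✓
L = 5 + 3 + 2 = 10 (even)  ✓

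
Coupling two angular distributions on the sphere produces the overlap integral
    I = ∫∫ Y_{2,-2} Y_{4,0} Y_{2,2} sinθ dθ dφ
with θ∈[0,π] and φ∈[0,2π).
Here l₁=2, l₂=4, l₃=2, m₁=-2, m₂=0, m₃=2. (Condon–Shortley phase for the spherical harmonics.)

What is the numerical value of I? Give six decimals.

0.040299

m-sum 0 ✓  L=8 even ✓  2≤2≤6 ✓
Π(2lᵢ+1) = 5×9×5 = 225
triangle coeff Δ(2,4,2) = 1/630
Σ_t [2,2]: t=2:+1/16 = 1/16
(3j)²=2/35 [(2 4 2; 0 0 0)], sign=+1
Σ_t [4,4]: t=4:+1/576 = 1/576
(3j)²=1/630 [(2 4 2; -2 0 2)], sign=+1
⇒ 4πI² = 1/49
I = (+1)√(1/49/(4π)) = 0.04029926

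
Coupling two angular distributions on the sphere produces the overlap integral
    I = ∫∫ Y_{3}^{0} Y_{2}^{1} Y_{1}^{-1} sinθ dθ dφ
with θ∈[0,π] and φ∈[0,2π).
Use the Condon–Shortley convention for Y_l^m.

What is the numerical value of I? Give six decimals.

0.143048

Rules hold: Σm=0, L=6 even, 1≤1≤5.
N = 7·5·3 = 105
Δ = 4!·2!·0!/7! = 1/105
Racah Σ t=2..2: t=2:+1/4 = 1/4
⇒ 3j(3 2 1; 0 0 0)² = 3/35, sgn -1
Racah Σ t=3..3: t=3:−1/12 = -1/12
⇒ 3j(3 2 1; 0 1 -1)² = 1/35, sgn -1
4πI² = N·(3j₀)²·(3jₘ)² = 9/35
I = +1·√(0.257143/4π) = 0.14304817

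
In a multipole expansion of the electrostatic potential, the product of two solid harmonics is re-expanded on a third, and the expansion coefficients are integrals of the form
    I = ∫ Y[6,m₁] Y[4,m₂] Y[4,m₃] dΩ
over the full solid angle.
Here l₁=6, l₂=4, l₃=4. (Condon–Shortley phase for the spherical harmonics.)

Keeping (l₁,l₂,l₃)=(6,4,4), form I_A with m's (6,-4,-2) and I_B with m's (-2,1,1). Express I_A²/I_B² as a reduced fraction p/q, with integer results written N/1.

44/35

Shared (l₁,l₂,l₃)=(6,4,4): N and (l;000)² cancel in I_A²/I_B².
A: Δ = 6!·6!·2!/15! = 1/1261260; Racah Σ t=0..0: t=0:+1/1036800 = 1/1036800; ⇒ 3j(6 4 4; 6 -4 -2)² = 4/195, sgn +1
B: Δ = 6!·6!·2!/15! = 1/1261260; Racah Σ t=3..5: t=3:−1/8640 t=4:+1/2304 t=5:−1/8640 = 7/34560; ⇒ 3j(6 4 4; -2 1 1)² = 7/429, sgn -1
I_A²/I_B² = (4/195)/(7/429) = 44/35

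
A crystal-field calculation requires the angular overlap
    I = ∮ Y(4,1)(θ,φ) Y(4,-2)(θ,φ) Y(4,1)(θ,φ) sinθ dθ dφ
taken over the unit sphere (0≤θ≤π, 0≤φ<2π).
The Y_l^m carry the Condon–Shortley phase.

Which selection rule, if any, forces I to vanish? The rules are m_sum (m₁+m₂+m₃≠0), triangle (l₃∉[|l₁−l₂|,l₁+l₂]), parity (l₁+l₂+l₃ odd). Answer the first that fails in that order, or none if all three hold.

none

Σmᵢ = 0  ✓
l₃∈[|l₁−l₂|,l₁+l₂]=[0,8], have l₃=4  ✓
Σlᵢ = 12 ⇒ even  ✓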